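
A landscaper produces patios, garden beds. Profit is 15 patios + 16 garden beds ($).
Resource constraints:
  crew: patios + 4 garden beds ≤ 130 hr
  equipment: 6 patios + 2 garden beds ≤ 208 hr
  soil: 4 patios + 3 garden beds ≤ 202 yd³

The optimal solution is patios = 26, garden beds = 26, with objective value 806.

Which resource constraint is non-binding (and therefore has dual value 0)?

crew: 130/130 (binding)
equipment: 208/208 (binding)
soil: 182/202 (slack 20)
By complementary slackness, a constraint with positive slack has shadow price 0 → soil.

soil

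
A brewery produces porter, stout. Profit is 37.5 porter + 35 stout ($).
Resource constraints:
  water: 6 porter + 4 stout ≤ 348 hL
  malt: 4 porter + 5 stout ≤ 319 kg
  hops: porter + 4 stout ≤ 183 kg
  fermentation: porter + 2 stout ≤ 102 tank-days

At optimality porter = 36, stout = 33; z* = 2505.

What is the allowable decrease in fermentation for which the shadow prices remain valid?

44

Binding constraints: water, fermentation. The basis is B = [[6,4],[1,2]] with det 8.
Per unit decrease in fermentation, x* moves by d = (0.5, -0.75).
The basis stays optimal until stout reaches 0; allowable decrease = 44 tank-days.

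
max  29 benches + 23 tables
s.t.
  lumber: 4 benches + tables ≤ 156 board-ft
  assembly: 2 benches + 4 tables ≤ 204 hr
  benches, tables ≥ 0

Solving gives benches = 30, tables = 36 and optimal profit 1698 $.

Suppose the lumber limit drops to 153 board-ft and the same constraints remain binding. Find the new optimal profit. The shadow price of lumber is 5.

Δb = -3, so new z* = 1698 + (5)·(-3) = 1698 − 15 = 1683.

1683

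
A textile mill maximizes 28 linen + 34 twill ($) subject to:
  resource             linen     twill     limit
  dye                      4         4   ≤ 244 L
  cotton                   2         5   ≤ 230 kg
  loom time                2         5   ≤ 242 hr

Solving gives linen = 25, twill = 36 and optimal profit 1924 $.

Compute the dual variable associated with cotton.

Binding: dye and cotton. Non-binding: loom time (12 unused).
Slack constraints have shadow price 0 (complementary slackness).
Dual feasibility on the basic columns requires 4·y_dye + 2·y_cotton = 28, 4·y_dye + 5·y_cotton = 34.
→ y_dye = 6 and y_cotton = 2.
Shadow price of cotton = 2.

2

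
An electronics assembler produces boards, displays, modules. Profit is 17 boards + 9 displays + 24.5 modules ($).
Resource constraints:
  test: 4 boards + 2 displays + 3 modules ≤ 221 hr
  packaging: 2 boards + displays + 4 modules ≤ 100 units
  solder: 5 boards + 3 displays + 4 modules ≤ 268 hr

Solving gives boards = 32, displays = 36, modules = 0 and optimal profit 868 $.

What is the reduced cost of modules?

Check each constraint at x*: test 200/221 (slack 21); packaging 100/100 (tight); solder 268/268 (tight).
Since test is not tight, its dual is 0.
The binding rows give the dual system: 2·y_packaging + 5·y_solder = 17 and 1·y_packaging + 3·y_solder = 9.
This yields shadow prices y_packaging = 6, y_solder = 1.
Reduced cost of modules: c₃ − yᵀa₃ = 24.5 − (6·4 + 1·4) = 24.5 − 28 = -3.5.

-3.5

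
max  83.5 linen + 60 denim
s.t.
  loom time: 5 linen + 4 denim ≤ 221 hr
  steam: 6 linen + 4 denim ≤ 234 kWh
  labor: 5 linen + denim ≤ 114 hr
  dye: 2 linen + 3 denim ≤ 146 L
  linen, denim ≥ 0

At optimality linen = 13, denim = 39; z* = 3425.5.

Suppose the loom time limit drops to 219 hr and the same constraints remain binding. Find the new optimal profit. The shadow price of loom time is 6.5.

3412.5

Δb = -2, so new z* = 3425.5 + (6.5)·(-2) = 3425.5 − 13 = 3412.5.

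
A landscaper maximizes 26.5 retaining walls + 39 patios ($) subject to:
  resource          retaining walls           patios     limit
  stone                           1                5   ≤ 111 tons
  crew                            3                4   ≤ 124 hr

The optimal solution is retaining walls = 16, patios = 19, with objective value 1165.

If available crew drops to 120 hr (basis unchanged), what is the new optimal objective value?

Both stone and crew are binding at x*.
Dual feasibility on the basic columns requires 1·y_stone + 3·y_crew = 26.5, 5·y_stone + 4·y_crew = 39.
Solving: y_stone = 1, y_crew = 8.5.
Δz = y_crew·Δb = 8.5 × (-4) = -34, so new z* = 1165 − 34 = 1131.

1131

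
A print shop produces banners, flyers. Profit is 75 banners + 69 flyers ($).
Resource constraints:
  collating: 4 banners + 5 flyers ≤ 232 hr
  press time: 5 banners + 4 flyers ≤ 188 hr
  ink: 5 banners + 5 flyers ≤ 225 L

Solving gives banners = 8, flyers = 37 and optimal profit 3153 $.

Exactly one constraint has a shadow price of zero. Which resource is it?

collating: 217/232 (slack 15)
press time: 188/188 (binding)
ink: 225/225 (binding)
By complementary slackness, a constraint with positive slack has shadow price 0 → collating.

collating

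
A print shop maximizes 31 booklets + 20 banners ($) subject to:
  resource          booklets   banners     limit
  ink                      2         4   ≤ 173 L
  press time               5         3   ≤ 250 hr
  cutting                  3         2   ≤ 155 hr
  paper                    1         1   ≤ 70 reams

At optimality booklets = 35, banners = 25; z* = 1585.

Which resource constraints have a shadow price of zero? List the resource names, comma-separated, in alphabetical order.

ink: 170/173 (slack 3)
press time: 250/250 (binding)
cutting: 155/155 (binding)
paper: 60/70 (slack 10)
By complementary slackness, a constraint with positive slack has shadow price 0 → ink, paper.

ink, paper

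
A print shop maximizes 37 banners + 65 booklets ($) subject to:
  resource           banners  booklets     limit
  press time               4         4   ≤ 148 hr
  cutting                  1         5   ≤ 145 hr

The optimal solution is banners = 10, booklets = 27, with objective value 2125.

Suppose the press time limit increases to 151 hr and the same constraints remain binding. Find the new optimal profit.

At the optimum: press time uses 148 of 148 (binding); cutting uses 145 of 145 (binding).
From A_Bᵀ y = c: 4·y_press time + 1·y_cutting = 37; 4·y_press time + 5·y_cutting = 65.
Solving: y_press time = 7.5, y_cutting = 7.
Δz = y_press time·Δb = 7.5 × (3) = 22.5, so new z* = 2125 + 22.5 = 2147.5.

2147.5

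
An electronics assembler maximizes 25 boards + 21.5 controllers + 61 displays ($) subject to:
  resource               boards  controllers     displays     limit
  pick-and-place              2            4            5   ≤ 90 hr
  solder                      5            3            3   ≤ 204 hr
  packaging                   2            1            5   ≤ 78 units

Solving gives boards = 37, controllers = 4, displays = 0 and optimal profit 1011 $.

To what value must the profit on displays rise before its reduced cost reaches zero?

62.5

At the optimum: pick-and-place uses 90 of 90 (binding); solder uses 197 of 204 (slack = 7); packaging uses 78 of 78 (binding).
Slack constraints have shadow price 0 (complementary slackness).
Dual feasibility on the basic columns requires 2·y_pick-and-place + 2·y_packaging = 25, 4·y_pick-and-place + 1·y_packaging = 21.5.
Solving: y_pick-and-place = 3, y_packaging = 9.5.
displays enters the basis when its profit ≥ yᵀa₃ = 3·5 + 9.5·5 = 62.5.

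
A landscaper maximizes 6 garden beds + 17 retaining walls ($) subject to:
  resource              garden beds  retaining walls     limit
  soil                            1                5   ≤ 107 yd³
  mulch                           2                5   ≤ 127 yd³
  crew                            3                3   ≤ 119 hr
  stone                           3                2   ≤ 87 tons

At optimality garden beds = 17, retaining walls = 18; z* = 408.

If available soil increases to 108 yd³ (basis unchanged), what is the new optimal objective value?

411

Check each constraint at x*: soil 107/107 (tight); mulch 124/127 (slack 3); crew 105/119 (slack 14); stone 87/87 (tight).
Since mulch, crew are not tight, their duals are 0.
Dual feasibility on the basic columns requires 1·y_soil + 3·y_stone = 6, 5·y_soil + 2·y_stone = 17.
Solving: y_soil = 3, y_stone = 1.
Δz = y_soil·Δb = 3 × (1) = 3, so new z* = 408 + 3 = 411.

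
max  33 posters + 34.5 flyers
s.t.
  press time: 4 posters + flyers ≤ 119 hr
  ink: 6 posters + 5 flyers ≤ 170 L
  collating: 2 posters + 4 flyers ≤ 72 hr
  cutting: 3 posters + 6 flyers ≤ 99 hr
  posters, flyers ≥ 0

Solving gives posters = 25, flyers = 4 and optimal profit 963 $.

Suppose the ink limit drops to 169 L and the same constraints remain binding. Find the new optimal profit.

Check each constraint at x*: press time 104/119 (slack 15); ink 170/170 (tight); collating 66/72 (slack 6); cutting 99/99 (tight).
By complementary slackness, y = 0 for the non-binding constraints.
The binding rows give the dual system: 6·y_ink + 3·y_cutting = 33 and 5·y_ink + 6·y_cutting = 34.5.
This yields shadow prices y_ink = 4.5, y_cutting = 2.
Δz = y_ink·Δb = 4.5 × (-1) = -4.5, so new z* = 963 − 4.5 = 958.5.

958.5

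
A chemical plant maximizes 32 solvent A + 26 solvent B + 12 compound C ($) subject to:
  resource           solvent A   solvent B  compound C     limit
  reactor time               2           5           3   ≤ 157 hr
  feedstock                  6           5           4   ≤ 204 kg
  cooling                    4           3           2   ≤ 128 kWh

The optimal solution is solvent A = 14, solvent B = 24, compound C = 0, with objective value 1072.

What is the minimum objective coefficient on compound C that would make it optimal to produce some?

Binding: feedstock and cooling. Non-binding: reactor time (9 unused).
Slack constraints have shadow price 0 (complementary slackness).
Dual feasibility on the basic columns requires 6·y_feedstock + 4·y_cooling = 32, 5·y_feedstock + 3·y_cooling = 26.
This yields shadow prices y_feedstock = 4, y_cooling = 2.
compound C enters the basis when its profit ≥ yᵀa₃ = 4·4 + 2·2 = 20.

20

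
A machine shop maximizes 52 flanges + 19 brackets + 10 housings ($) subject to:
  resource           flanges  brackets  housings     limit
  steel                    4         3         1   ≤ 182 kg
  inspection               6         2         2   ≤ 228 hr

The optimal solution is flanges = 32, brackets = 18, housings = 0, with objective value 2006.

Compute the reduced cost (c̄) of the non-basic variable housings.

At the optimum: steel uses 182 of 182 (binding); inspection uses 228 of 228 (binding).
From A_Bᵀ y = c: 4·y_steel + 6·y_inspection = 52; 3·y_steel + 2·y_inspection = 19.
→ y_steel = 1 and y_inspection = 8.
Reduced cost of housings: c₃ − yᵀa₃ = 10 − (1·1 + 8·2) = 10 − 17 = -7.

-7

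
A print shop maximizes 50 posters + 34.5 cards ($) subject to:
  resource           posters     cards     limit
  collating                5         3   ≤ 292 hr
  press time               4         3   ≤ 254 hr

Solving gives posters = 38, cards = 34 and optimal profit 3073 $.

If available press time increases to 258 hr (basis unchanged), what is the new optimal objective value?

At the optimum: collating uses 292 of 292 (binding); press time uses 254 of 254 (binding).
Dual feasibility on the basic columns requires 5·y_collating + 4·y_press time = 50, 3·y_collating + 3·y_press time = 34.5.
→ y_collating = 4 and y_press time = 7.5.
Δz = y_press time·Δb = 7.5 × (4) = 30, so new z* = 3073 + 30 = 3103.

3103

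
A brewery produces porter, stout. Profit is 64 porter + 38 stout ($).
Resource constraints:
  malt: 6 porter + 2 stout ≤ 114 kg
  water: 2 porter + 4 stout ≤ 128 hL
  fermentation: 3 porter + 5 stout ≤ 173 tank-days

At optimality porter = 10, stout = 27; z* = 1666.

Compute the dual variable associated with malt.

Binding: malt and water. Non-binding: fermentation (8 unused).
By complementary slackness, y = 0 for the non-binding constraint.
The binding rows give the dual system: 6·y_malt + 2·y_water = 64 and 2·y_malt + 4·y_water = 38.
This yields shadow prices y_malt = 9, y_water = 5.
Shadow price of malt = 9.

9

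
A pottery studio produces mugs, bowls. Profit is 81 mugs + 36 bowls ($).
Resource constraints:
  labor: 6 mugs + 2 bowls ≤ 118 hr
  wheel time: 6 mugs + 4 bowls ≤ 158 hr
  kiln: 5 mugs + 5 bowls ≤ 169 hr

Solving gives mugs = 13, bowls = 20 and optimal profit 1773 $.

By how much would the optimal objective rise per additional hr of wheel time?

Binding: labor and wheel time. Non-binding: kiln (4 unused).
Slack constraints have shadow price 0 (complementary slackness).
The binding rows give the dual system: 6·y_labor + 6·y_wheel time = 81 and 2·y_labor + 4·y_wheel time = 36.
Solving: y_labor = 9, y_wheel time = 4.5.
Shadow price of wheel time = 4.5.

4.5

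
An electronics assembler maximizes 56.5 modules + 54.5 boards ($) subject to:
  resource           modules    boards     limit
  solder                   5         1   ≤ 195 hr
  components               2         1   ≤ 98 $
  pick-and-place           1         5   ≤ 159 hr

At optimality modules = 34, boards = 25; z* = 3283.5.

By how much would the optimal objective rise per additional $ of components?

0

Check each constraint at x*: solder 195/195 (tight); components 93/98 (slack 5); pick-and-place 159/159 (tight).
Slack constraints have shadow price 0 (complementary slackness).
The binding rows give the dual system: 5·y_solder + 1·y_pick-and-place = 56.5 and 1·y_solder + 5·y_pick-and-place = 54.5.
→ y_solder = 9.5 and y_pick-and-place = 9.
Shadow price of components = 0.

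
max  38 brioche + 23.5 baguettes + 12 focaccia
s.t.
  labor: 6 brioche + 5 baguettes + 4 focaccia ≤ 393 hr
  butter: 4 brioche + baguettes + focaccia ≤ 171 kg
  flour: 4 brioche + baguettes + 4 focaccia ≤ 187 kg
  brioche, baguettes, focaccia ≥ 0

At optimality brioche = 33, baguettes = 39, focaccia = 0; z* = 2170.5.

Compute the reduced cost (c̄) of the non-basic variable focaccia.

Check each constraint at x*: labor 393/393 (tight); butter 171/171 (tight); flour 171/187 (slack 16).
Since flour is not tight, its dual is 0.
The binding rows give the dual system: 6·y_labor + 4·y_butter = 38 and 5·y_labor + 1·y_butter = 23.5.
Solving: y_labor = 4, y_butter = 3.5.
Reduced cost of focaccia: c₃ − yᵀa₃ = 12 − (4·4 + 3.5·1) = 12 − 19.5 = -7.5.

-7.5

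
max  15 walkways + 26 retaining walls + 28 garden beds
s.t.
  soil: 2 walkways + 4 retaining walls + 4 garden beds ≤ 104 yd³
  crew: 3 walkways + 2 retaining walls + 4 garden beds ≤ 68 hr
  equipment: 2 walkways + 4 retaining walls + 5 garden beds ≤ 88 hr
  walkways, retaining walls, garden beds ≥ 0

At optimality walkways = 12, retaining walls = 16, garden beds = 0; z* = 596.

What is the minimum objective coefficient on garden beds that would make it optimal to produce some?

34

Check each constraint at x*: soil 88/104 (slack 16); crew 68/68 (tight); equipment 88/88 (tight).
Since soil is not tight, its dual is 0.
Dual feasibility on the basic columns requires 3·y_crew + 2·y_equipment = 15, 2·y_crew + 4·y_equipment = 26.
→ y_crew = 1 and y_equipment = 6.
garden beds enters the basis when its profit ≥ yᵀa₃ = 1·4 + 6·5 = 34.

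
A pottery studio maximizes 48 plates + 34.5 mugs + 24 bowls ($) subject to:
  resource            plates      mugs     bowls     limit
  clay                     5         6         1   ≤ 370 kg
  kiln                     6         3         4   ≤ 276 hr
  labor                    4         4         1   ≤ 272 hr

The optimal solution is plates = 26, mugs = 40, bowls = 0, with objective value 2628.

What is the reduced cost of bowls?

Check each constraint at x*: clay 370/370 (tight); kiln 276/276 (tight); labor 264/272 (slack 8).
Slack constraints have shadow price 0 (complementary slackness).
From A_Bᵀ y = c: 5·y_clay + 6·y_kiln = 48; 6·y_clay + 3·y_kiln = 34.5.
Solving: y_clay = 3, y_kiln = 5.5.
Reduced cost of bowls: c₃ − yᵀa₃ = 24 − (3·1 + 5.5·4) = 24 − 25 = -1.

-1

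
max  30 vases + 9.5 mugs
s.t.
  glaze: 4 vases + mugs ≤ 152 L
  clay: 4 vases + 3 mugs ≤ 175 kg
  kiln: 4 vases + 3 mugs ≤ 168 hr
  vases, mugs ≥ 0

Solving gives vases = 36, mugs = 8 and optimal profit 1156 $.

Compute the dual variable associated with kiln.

1

Binding: glaze and kiln. Non-binding: clay (7 unused).
Since clay is not tight, its dual is 0.
The binding rows give the dual system: 4·y_glaze + 4·y_kiln = 30 and 1·y_glaze + 3·y_kiln = 9.5.
This yields shadow prices y_glaze = 6.5, y_kiln = 1.
Shadow price of kiln = 1.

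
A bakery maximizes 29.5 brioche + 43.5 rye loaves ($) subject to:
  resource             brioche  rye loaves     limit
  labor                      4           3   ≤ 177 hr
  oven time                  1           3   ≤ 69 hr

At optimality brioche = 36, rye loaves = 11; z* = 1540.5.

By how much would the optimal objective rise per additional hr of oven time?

Check each constraint at x*: labor 177/177 (tight); oven time 69/69 (tight).
Dual feasibility on the basic columns requires 4·y_labor + 1·y_oven time = 29.5, 3·y_labor + 3·y_oven time = 43.5.
Solving: y_labor = 5, y_oven time = 9.5.
Shadow price of oven time = 9.5.

9.5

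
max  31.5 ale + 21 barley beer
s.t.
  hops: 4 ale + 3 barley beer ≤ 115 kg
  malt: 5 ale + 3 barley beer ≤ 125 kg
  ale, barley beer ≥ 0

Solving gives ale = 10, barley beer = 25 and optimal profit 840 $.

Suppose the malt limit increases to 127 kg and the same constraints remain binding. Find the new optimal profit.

847

Both hops and malt are binding at x*.
From A_Bᵀ y = c: 4·y_hops + 5·y_malt = 31.5; 3·y_hops + 3·y_malt = 21.
This yields shadow prices y_hops = 3.5, y_malt = 3.5.
Δz = y_malt·Δb = 3.5 × (2) = 7, so new z* = 840 + 7 = 847.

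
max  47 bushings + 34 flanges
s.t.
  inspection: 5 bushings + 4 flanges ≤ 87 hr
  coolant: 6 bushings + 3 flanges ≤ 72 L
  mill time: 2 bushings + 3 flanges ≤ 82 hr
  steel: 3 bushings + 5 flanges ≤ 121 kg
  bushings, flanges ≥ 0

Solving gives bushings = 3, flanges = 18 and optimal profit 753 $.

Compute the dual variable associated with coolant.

Check each constraint at x*: inspection 87/87 (tight); coolant 72/72 (tight); mill time 60/82 (slack 22); steel 99/121 (slack 22).
By complementary slackness, y = 0 for the non-binding constraints.
From A_Bᵀ y = c: 5·y_inspection + 6·y_coolant = 47; 4·y_inspection + 3·y_coolant = 34.
→ y_inspection = 7 and y_coolant = 2.
Shadow price of coolant = 2.

2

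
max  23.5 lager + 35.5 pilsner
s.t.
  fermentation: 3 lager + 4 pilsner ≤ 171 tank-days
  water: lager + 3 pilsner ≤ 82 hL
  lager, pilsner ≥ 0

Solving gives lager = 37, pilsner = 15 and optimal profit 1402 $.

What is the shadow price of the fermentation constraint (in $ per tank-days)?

Check each constraint at x*: fermentation 171/171 (tight); water 82/82 (tight).
The binding rows give the dual system: 3·y_fermentation + 1·y_water = 23.5 and 4·y_fermentation + 3·y_water = 35.5.
→ y_fermentation = 7 and y_water = 2.5.
Shadow price of fermentation = 7.

7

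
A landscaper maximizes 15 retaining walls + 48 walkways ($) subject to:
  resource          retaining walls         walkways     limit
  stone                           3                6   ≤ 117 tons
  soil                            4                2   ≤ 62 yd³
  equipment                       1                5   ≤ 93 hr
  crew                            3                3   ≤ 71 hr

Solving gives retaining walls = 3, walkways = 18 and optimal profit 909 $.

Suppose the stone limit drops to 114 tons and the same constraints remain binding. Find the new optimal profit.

900

At the optimum: stone uses 117 of 117 (binding); soil uses 48 of 62 (slack = 14); equipment uses 93 of 93 (binding); crew uses 63 of 71 (slack = 8).
Since soil, crew are not tight, their duals are 0.
From A_Bᵀ y = c: 3·y_stone + 1·y_equipment = 15; 6·y_stone + 5·y_equipment = 48.
This yields shadow prices y_stone = 3, y_equipment = 6.
Δz = y_stone·Δb = 3 × (-3) = -9, so new z* = 909 − 9 = 900.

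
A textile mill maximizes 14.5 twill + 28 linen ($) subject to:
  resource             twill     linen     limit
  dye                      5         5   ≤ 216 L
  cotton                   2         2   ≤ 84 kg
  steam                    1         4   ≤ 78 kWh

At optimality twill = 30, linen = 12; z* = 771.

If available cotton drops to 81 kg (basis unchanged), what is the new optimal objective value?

Check each constraint at x*: dye 210/216 (slack 6); cotton 84/84 (tight); steam 78/78 (tight).
Slack constraints have shadow price 0 (complementary slackness).
From A_Bᵀ y = c: 2·y_cotton + 1·y_steam = 14.5; 2·y_cotton + 4·y_steam = 28.
→ y_cotton = 5 and y_steam = 4.5.
Δz = y_cotton·Δb = 5 × (-3) = -15, so new z* = 771 − 15 = 756.

756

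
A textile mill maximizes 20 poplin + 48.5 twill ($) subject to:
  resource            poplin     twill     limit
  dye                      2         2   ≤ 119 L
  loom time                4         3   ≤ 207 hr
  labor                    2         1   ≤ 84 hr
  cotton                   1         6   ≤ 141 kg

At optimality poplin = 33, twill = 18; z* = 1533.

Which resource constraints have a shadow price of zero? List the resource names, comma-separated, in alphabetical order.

dye: 102/119 (slack 17)
loom time: 186/207 (slack 21)
labor: 84/84 (binding)
cotton: 141/141 (binding)
By complementary slackness, a constraint with positive slack has shadow price 0 → dye, loom time.

dye, loom time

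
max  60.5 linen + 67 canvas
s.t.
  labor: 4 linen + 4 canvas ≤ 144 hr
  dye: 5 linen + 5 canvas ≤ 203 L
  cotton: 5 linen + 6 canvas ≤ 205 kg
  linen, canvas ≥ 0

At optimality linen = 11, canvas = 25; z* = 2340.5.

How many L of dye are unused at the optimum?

dye used = 5·11 + 5·25 = 180; slack = 203 − 180 = 23.

23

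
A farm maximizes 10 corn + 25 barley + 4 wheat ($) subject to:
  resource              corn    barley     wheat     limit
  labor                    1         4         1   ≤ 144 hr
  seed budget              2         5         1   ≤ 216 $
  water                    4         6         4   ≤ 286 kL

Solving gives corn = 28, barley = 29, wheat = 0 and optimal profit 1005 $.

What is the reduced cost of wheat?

At the optimum: labor uses 144 of 144 (binding); seed budget uses 201 of 216 (slack = 15); water uses 286 of 286 (binding).
Slack constraints have shadow price 0 (complementary slackness).
From A_Bᵀ y = c: 1·y_labor + 4·y_water = 10; 4·y_labor + 6·y_water = 25.
→ y_labor = 4 and y_water = 1.5.
Reduced cost of wheat: c₃ − yᵀa₃ = 4 − (4·1 + 1.5·4) = 4 − 10 = -6.

-6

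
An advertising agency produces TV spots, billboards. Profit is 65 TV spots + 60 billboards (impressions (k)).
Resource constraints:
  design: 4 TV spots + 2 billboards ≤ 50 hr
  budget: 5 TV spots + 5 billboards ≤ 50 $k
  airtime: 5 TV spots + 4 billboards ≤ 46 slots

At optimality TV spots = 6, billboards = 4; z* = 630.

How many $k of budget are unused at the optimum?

0

budget used = 5·6 + 5·4 = 50; slack = 50 − 50 = 0.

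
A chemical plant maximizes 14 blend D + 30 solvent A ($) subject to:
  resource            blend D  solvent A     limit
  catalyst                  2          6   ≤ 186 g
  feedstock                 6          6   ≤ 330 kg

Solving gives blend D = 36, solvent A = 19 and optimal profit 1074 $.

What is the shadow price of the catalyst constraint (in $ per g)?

Both catalyst and feedstock are binding at x*.
Dual feasibility on the basic columns requires 2·y_catalyst + 6·y_feedstock = 14, 6·y_catalyst + 6·y_feedstock = 30.
→ y_catalyst = 4 and y_feedstock = 1.
Shadow price of catalyst = 4.

4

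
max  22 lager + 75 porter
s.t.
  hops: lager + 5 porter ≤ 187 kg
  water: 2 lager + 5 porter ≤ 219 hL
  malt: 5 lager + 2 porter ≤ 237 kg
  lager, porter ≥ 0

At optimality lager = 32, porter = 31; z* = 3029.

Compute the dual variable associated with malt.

Check each constraint at x*: hops 187/187 (tight); water 219/219 (tight); malt 222/237 (slack 15).
By complementary slackness, y = 0 for the non-binding constraint.
Dual feasibility on the basic columns requires 1·y_hops + 2·y_water = 22, 5·y_hops + 5·y_water = 75.
Solving: y_hops = 8, y_water = 7.
Shadow price of malt = 0.

0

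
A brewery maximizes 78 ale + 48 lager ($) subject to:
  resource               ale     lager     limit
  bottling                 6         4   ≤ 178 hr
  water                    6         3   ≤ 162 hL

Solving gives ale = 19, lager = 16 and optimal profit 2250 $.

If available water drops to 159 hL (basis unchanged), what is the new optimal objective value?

Check each constraint at x*: bottling 178/178 (tight); water 162/162 (tight).
Dual feasibility on the basic columns requires 6·y_bottling + 6·y_water = 78, 4·y_bottling + 3·y_water = 48.
This yields shadow prices y_bottling = 9, y_water = 4.
Δz = y_water·Δb = 4 × (-3) = -12, so new z* = 2250 − 12 = 2238.

2238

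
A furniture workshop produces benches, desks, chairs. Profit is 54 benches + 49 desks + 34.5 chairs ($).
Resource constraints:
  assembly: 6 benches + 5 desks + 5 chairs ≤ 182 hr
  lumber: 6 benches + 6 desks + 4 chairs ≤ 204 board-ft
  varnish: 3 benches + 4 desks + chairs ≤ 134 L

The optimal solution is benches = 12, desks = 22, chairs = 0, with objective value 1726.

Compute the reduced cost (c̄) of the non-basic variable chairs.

-6.5

Check each constraint at x*: assembly 182/182 (tight); lumber 204/204 (tight); varnish 124/134 (slack 10).
Since varnish is not tight, its dual is 0.
The binding rows give the dual system: 6·y_assembly + 6·y_lumber = 54 and 5·y_assembly + 6·y_lumber = 49.
This yields shadow prices y_assembly = 5, y_lumber = 4.
Reduced cost of chairs: c₃ − yᵀa₃ = 34.5 − (5·5 + 4·4) = 34.5 − 41 = -6.5.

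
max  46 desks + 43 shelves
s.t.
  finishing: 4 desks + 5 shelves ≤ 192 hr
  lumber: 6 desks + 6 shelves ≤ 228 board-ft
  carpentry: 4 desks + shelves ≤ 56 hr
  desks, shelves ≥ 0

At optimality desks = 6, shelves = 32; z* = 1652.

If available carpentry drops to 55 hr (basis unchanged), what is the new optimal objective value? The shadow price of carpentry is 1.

1651

Δb = -1, so new z* = 1652 + (1)·(-1) = 1652 − 1 = 1651.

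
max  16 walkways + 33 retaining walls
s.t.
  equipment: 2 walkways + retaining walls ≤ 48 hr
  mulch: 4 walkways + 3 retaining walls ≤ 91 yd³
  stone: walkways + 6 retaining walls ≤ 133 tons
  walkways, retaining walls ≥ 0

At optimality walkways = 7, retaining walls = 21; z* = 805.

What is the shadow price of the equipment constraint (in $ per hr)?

Binding: mulch and stone. Non-binding: equipment (13 unused).
By complementary slackness, y = 0 for the non-binding constraint.
From A_Bᵀ y = c: 4·y_mulch + 1·y_stone = 16; 3·y_mulch + 6·y_stone = 33.
Solving: y_mulch = 3, y_stone = 4.
Shadow price of equipment = 0.

0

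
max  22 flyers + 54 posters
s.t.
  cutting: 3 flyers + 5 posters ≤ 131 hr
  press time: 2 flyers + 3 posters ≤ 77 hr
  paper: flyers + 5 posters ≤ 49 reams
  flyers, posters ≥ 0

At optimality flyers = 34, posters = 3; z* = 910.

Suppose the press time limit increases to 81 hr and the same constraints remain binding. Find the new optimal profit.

At the optimum: cutting uses 117 of 131 (slack = 14); press time uses 77 of 77 (binding); paper uses 49 of 49 (binding).
Since cutting is not tight, its dual is 0.
Dual feasibility on the basic columns requires 2·y_press time + 1·y_paper = 22, 3·y_press time + 5·y_paper = 54.
This yields shadow prices y_press time = 8, y_paper = 6.
Δz = y_press time·Δb = 8 × (4) = 32, so new z* = 910 + 32 = 942.

942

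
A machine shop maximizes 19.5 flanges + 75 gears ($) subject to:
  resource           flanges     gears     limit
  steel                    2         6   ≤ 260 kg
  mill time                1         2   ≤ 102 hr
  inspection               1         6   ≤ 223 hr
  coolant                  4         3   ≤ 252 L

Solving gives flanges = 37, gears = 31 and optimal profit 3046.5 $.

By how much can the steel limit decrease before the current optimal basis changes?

Binding constraints: steel, inspection. The basis is B = [[2,6],[1,6]] with det 6.
Per unit decrease in steel, x* moves by d = (-1, 0.1667).
The basis stays optimal until flanges reaches 0; allowable decrease = 37 kg.

37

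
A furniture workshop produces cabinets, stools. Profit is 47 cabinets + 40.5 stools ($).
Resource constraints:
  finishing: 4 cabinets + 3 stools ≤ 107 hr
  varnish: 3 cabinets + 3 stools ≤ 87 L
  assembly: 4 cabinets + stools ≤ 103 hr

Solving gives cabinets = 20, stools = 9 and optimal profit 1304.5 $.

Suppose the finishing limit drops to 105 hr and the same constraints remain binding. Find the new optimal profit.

At the optimum: finishing uses 107 of 107 (binding); varnish uses 87 of 87 (binding); assembly uses 89 of 103 (slack = 14).
Since assembly is not tight, its dual is 0.
From A_Bᵀ y = c: 4·y_finishing + 3·y_varnish = 47; 3·y_finishing + 3·y_varnish = 40.5.
Solving: y_finishing = 6.5, y_varnish = 7.
Δz = y_finishing·Δb = 6.5 × (-2) = -13, so new z* = 1304.5 − 13 = 1291.5.

1291.5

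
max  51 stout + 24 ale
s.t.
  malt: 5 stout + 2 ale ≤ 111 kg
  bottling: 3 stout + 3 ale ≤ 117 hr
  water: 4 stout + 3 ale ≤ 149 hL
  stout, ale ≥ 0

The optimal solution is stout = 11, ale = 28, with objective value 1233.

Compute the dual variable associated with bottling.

At the optimum: malt uses 111 of 111 (binding); bottling uses 117 of 117 (binding); water uses 128 of 149 (slack = 21).
By complementary slackness, y = 0 for the non-binding constraint.
From A_Bᵀ y = c: 5·y_malt + 3·y_bottling = 51; 2·y_malt + 3·y_bottling = 24.
→ y_malt = 9 and y_bottling = 2.
Shadow price of bottling = 2.

2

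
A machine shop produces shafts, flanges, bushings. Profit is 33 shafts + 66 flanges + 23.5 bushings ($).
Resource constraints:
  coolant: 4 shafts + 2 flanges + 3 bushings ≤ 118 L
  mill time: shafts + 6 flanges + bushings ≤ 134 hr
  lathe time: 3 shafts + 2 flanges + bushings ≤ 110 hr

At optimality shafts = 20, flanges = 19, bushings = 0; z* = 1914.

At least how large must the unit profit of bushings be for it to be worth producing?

27

Binding: coolant and mill time. Non-binding: lathe time (12 unused).
By complementary slackness, y = 0 for the non-binding constraint.
From A_Bᵀ y = c: 4·y_coolant + 1·y_mill time = 33; 2·y_coolant + 6·y_mill time = 66.
→ y_coolant = 6 and y_mill time = 9.
bushings enters the basis when its profit ≥ yᵀa₃ = 6·3 + 9·1 = 27.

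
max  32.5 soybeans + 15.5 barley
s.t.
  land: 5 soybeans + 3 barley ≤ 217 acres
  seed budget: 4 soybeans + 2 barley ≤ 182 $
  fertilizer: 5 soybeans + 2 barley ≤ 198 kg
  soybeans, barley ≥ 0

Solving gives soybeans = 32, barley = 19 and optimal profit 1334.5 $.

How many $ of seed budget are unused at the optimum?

16

seed budget used = 4·32 + 2·19 = 166; slack = 182 − 166 = 16.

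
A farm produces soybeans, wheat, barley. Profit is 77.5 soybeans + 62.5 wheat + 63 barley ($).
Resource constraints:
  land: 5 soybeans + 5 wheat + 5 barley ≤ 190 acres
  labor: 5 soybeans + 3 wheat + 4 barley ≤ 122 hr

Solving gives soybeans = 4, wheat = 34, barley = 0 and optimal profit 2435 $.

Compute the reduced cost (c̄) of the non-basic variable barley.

-7

Check each constraint at x*: land 190/190 (tight); labor 122/122 (tight).
The binding rows give the dual system: 5·y_land + 5·y_labor = 77.5 and 5·y_land + 3·y_labor = 62.5.
This yields shadow prices y_land = 8, y_labor = 7.5.
Reduced cost of barley: c₃ − yᵀa₃ = 63 − (8·5 + 7.5·4) = 63 − 70 = -7.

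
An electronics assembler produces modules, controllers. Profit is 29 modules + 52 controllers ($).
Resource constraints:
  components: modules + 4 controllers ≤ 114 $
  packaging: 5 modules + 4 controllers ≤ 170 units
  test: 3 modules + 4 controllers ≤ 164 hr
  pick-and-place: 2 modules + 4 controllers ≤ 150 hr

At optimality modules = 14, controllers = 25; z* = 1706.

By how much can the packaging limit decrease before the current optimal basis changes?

56

Binding constraints: components, packaging. The basis is B = [[1,4],[5,4]] with det -16.
Per unit decrease in packaging, x* moves by d = (-0.25, 0.0625).
The basis stays optimal until modules reaches 0; allowable decrease = 56 units.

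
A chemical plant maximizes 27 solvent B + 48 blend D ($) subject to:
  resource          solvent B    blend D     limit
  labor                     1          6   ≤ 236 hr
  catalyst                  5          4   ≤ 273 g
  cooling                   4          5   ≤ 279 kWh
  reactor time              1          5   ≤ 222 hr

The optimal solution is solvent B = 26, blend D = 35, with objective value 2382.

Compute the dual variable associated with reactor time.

0

Binding: labor and cooling. Non-binding: catalyst (3 unused), reactor time (21 unused).
Since catalyst, reactor time are not tight, their duals are 0.
The binding rows give the dual system: 1·y_labor + 4·y_cooling = 27 and 6·y_labor + 5·y_cooling = 48.
This yields shadow prices y_labor = 3, y_cooling = 6.
Shadow price of reactor time = 0.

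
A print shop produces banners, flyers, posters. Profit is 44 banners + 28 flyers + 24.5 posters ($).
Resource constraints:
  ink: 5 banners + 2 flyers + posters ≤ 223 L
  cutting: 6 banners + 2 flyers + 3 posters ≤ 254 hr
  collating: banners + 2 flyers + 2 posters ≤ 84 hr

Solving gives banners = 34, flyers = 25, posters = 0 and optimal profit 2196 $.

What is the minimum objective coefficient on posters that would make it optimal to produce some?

At the optimum: ink uses 220 of 223 (slack = 3); cutting uses 254 of 254 (binding); collating uses 84 of 84 (binding).
Since ink is not tight, its dual is 0.
Dual feasibility on the basic columns requires 6·y_cutting + 1·y_collating = 44, 2·y_cutting + 2·y_collating = 28.
→ y_cutting = 6 and y_collating = 8.
posters enters the basis when its profit ≥ yᵀa₃ = 6·3 + 8·2 = 34.

34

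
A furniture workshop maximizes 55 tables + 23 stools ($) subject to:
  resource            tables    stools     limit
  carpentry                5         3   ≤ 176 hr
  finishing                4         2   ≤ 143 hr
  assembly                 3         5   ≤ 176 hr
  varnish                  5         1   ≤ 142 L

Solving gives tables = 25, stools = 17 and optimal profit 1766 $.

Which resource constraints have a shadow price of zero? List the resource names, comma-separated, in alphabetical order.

carpentry: 176/176 (binding)
finishing: 134/143 (slack 9)
assembly: 160/176 (slack 16)
varnish: 142/142 (binding)
By complementary slackness, a constraint with positive slack has shadow price 0 → assembly, finishing.

assembly, finishing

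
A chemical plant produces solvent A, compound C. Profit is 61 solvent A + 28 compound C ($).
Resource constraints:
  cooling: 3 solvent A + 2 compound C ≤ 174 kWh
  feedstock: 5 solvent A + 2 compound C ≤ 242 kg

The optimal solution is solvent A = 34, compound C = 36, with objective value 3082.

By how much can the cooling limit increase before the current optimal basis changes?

68

Binding constraints: cooling, feedstock. The basis is B = [[3,2],[5,2]] with det -4.
Per unit increase in cooling, x* moves by d = (-0.5, 1.25).
The basis stays optimal until solvent A reaches 0; allowable increase = 68 kWh.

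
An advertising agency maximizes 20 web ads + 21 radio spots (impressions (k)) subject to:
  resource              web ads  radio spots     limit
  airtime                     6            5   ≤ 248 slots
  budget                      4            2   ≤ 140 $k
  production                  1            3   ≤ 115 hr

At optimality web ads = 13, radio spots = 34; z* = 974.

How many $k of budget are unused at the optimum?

budget used = 4·13 + 2·34 = 120; slack = 140 − 120 = 20.

20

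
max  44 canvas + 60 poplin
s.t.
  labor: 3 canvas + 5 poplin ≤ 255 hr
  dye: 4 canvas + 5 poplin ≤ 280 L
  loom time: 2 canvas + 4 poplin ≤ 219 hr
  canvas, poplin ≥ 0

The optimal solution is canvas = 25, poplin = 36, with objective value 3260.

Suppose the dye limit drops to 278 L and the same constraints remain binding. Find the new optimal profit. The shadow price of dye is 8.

3244

Δb = -2, so new z* = 3260 + (8)·(-2) = 3260 − 16 = 3244.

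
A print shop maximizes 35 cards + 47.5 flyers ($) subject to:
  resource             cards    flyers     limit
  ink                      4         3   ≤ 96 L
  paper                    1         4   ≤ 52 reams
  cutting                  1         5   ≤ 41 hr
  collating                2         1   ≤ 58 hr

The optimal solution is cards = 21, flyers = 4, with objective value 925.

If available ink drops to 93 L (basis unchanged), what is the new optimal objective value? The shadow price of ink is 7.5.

Δb = -3, so new z* = 925 + (7.5)·(-3) = 925 − 22.5 = 902.5.

902.5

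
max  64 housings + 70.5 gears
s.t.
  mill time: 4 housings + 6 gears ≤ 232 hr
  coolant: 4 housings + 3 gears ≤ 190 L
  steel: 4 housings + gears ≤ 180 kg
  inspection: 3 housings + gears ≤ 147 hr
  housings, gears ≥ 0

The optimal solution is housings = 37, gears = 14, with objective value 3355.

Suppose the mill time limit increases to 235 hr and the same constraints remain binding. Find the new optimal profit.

3377.5

Check each constraint at x*: mill time 232/232 (tight); coolant 190/190 (tight); steel 162/180 (slack 18); inspection 125/147 (slack 22).
By complementary slackness, y = 0 for the non-binding constraints.
Dual feasibility on the basic columns requires 4·y_mill time + 4·y_coolant = 64, 6·y_mill time + 3·y_coolant = 70.5.
Solving: y_mill time = 7.5, y_coolant = 8.5.
Δz = y_mill time·Δb = 7.5 × (3) = 22.5, so new z* = 3355 + 22.5 = 3377.5.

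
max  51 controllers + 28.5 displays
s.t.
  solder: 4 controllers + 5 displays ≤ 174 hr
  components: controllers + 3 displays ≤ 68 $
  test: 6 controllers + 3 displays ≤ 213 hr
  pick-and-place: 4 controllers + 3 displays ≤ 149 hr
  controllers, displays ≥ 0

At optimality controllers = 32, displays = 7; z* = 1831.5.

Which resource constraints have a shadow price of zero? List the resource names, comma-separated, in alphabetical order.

components, solder

solder: 163/174 (slack 11)
components: 53/68 (slack 15)
test: 213/213 (binding)
pick-and-place: 149/149 (binding)
By complementary slackness, a constraint with positive slack has shadow price 0 → components, solder.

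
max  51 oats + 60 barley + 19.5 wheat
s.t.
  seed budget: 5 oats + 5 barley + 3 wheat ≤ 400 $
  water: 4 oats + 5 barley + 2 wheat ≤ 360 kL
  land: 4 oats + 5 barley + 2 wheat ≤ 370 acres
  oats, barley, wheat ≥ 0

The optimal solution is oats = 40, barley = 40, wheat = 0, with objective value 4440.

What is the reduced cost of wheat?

-7.5

At the optimum: seed budget uses 400 of 400 (binding); water uses 360 of 360 (binding); land uses 360 of 370 (slack = 10).
Since land is not tight, its dual is 0.
Dual feasibility on the basic columns requires 5·y_seed budget + 4·y_water = 51, 5·y_seed budget + 5·y_water = 60.
→ y_seed budget = 3 and y_water = 9.
Reduced cost of wheat: c₃ − yᵀa₃ = 19.5 − (3·3 + 9·2) = 19.5 − 27 = -7.5.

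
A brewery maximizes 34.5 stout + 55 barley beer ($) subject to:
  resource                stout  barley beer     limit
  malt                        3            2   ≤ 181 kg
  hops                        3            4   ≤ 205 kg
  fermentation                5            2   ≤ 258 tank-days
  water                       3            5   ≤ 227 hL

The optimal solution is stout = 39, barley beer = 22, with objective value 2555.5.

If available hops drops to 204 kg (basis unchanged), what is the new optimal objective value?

Check each constraint at x*: malt 161/181 (slack 20); hops 205/205 (tight); fermentation 239/258 (slack 19); water 227/227 (tight).
By complementary slackness, y = 0 for the non-binding constraints.
Dual feasibility on the basic columns requires 3·y_hops + 3·y_water = 34.5, 4·y_hops + 5·y_water = 55.
Solving: y_hops = 2.5, y_water = 9.
Δz = y_hops·Δb = 2.5 × (-1) = -2.5, so new z* = 2555.5 − 2.5 = 2553.

2553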